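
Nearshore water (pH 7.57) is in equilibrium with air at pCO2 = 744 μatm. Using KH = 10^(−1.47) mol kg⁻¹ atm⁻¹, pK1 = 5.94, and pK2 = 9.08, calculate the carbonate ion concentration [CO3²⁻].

[CO2*] = KH · pCO2 = 10^(−1.47) × 744×10^-6 = 2.521×10^-5 mol/kg
α₀ = 1/(1 + K1/[H⁺] + K1K2/[H⁺]²) = 1/(1 + 10^+1.63 + 10^+0.12) = 0.02223
DIC = [CO2*]/α₀ = 2.521×10^-5 / 0.02223 = 1.134 mmol/kg
[CO3²⁻] = α₂·DIC; α₂ = 0.02931, so [CO3²⁻] = 0.02931 × 1.134 = 0.0332 mmol/kg

[CO3²⁻] = 0.0332 mmol/kg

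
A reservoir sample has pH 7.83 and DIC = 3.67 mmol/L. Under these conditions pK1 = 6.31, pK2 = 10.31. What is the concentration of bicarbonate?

[HCO3⁻] = 3.55 mmol/L

α₁ = 1 / (1 + [H⁺]/K1 + K2/[H⁺]) = 1 / (1 + 10^-1.52 + 10^-2.48)
   = 1 / (1 + 0.030200 + 0.0033113) = 1/1.0335 = 0.9676
[HCO3⁻] = α₁ × DIC = 0.9676 × 3.67 = 3.55 mmol/L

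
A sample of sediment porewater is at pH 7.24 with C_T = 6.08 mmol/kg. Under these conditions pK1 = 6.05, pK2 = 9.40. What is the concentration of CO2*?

α₀ = 1 / (1 + K1/[H⁺] + K1K2/[H⁺]²) = 1 / (1 + 10^+1.19 + 10^-0.97)
   = 1 / (1 + 15.488 + 0.10715) = 1/16.595 = 0.06026
[CO2*] = α₀ × DIC = 0.06026 × 6.08 = 0.366 mmol/kg

[CO2*] = 0.366 mmol/kg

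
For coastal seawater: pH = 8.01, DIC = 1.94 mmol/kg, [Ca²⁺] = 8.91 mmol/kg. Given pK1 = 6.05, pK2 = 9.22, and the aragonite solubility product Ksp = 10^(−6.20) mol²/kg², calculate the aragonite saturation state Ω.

α₂ = 1 / (1 + [H⁺]/K2 + [H⁺]²/(K1K2)) = 1 / (1 + 10^+1.21 + 10^-0.75)
   = 1 / (1 + 16.218 + 0.17783) = 1/17.396 = 0.05748
[CO3²⁻] = α₂ × DIC = 0.05748 × 1.94 = 0.1115 mmol/kg
Ksp = 10^(−6.20) = 6.310×10^-7
Ω = [Ca²⁺][CO3²⁻]/Ksp = (8.91×10^-3)(1.115×10^-4) / 6.310×10^-7 = 1.57

Ω = 1.57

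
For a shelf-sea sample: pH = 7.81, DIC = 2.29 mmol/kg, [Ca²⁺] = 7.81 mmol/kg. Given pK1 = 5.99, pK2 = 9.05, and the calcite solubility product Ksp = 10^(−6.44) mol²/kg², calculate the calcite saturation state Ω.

Ω = 2.64

α₂ = 1 / (1 + [H⁺]/K2 + [H⁺]²/(K1K2)) = 1 / (1 + 10^+1.24 + 10^-0.58)
   = 1 / (1 + 17.378 + 0.26303) = 1/18.641 = 0.05365
[CO3²⁻] = α₂ × DIC = 0.05365 × 2.29 = 0.1228 mmol/kg
Ksp = 10^(−6.44) = 3.631×10^-7
Ω = [Ca²⁺][CO3²⁻]/Ksp = (7.81×10^-3)(1.228×10^-4) / 3.631×10^-7 = 2.64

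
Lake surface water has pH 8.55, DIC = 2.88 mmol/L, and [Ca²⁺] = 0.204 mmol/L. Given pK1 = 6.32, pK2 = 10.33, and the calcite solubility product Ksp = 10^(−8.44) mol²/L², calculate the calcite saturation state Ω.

α₂ = 1 / (1 + [H⁺]/K2 + [H⁺]²/(K1K2)) = 1 / (1 + 10^+1.78 + 10^-0.45)
   = 1 / (1 + 60.256 + 0.35481) = 1/61.611 = 0.01623
[CO3²⁻] = α₂ × DIC = 0.01623 × 2.88 = 0.04675 mmol/L
Ksp = 10^(−8.44) = 3.631×10^-9
Ω = [Ca²⁺][CO3²⁻]/Ksp = (0.204×10^-3)(4.675×10^-5) / 3.631×10^-9 = 2.63

Ω = 2.63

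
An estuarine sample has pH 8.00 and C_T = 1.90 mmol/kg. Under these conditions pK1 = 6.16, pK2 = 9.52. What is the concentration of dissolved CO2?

[CO2*] = 0.0263 mmol/kg

α₀ = 1 / (1 + K1/[H⁺] + K1K2/[H⁺]²) = 1 / (1 + 10^+1.84 + 10^+0.32)
   = 1 / (1 + 69.183 + 2.0893) = 1/72.272 = 0.01384
[CO2*] = α₀ × DIC = 0.01384 × 1.90 = 0.0263 mmol/kg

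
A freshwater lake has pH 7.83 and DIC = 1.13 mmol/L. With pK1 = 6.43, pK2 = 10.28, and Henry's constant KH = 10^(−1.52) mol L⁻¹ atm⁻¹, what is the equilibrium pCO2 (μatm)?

pCO2 = 1430 μatm

α₀ = 1 / (1 + K1/[H⁺] + K1K2/[H⁺]²) = 1 / (1 + 10^+1.40 + 10^-1.05)
   = 1 / (1 + 25.119 + 0.089125) = 1/26.208 = 0.03816
[CO2*] = α₀ × DIC = 0.03816 × 1.13 = 0.04312 mmol/L
pCO2 = [CO2*]/KH = 4.312×10^-5 / 3.020×10^-2 = 1430 μatm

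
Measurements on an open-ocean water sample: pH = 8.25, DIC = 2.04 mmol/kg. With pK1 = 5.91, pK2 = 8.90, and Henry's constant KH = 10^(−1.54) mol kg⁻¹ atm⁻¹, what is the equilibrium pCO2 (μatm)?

pCO2 = 263 μatm

α₀ = 1 / (1 + K1/[H⁺] + K1K2/[H⁺]²) = 1 / (1 + 10^+2.34 + 10^+1.69)
   = 1 / (1 + 218.78 + 48.978) = 1/268.75 = 0.003721
[CO2*] = α₀ × DIC = 0.003721 × 2.04 = 0.007591 mmol/kg = 7.591 μmol/kg
pCO2 = [CO2*]/KH = 7.591×10^-6 / 2.884×10^-2 = 263 μatm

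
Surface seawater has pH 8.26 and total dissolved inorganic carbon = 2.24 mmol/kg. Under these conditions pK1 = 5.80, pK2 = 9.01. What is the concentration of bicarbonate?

[HCO3⁻] = 1.90 mmol/kg

α₁ = 1 / (1 + [H⁺]/K1 + K2/[H⁺]) = 1 / (1 + 10^-2.46 + 10^-0.75)
   = 1 / (1 + 0.0034674 + 0.17783) = 1/1.1813 = 0.8465
[HCO3⁻] = α₁ × DIC = 0.8465 × 2.24 = 1.90 mmol/kg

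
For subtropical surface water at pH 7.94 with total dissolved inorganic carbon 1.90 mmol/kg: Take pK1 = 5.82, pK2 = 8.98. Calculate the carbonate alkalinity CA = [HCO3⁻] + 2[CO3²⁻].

CA = 2.04 mmol/kg

CA = [HCO3⁻] + 2[CO3²⁻] = (α₁ + 2α₂)·DIC
At pH 7.94: [H⁺]/K1 = 10^-2.12 = 0.0075858, K2/[H⁺] = 10^-1.04 = 0.091201
α₁ = 1/(1 + 0.0075858 + 0.091201) = 1/1.0988 = 0.9101; α₂ = α₁·K2/[H⁺] = 0.08300
α₁ + 2α₂ = 1.0761
CA = 1.0761 × 1.90 = 2.04 mmol/kg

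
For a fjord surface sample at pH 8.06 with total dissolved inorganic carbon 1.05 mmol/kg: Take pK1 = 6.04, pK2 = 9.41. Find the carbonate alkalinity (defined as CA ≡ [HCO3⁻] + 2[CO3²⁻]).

CA = 1.08 mmol/kg

CA = [HCO3⁻] + 2[CO3²⁻] = (α₁ + 2α₂)·DIC
At pH 8.06: [H⁺]/K1 = 10^-2.02 = 0.0095499, K2/[H⁺] = 10^-1.35 = 0.044668
α₁ = 1/(1 + 0.0095499 + 0.044668) = 1/1.0542 = 0.9486; α₂ = α₁·K2/[H⁺] = 0.04237
α₁ + 2α₂ = 1.0333
CA = 1.0333 × 1.05 = 1.08 mmol/kg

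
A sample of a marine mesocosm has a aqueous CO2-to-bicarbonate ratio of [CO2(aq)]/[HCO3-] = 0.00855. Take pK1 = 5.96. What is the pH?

From K1 = [H⁺][HCO3-]/[CO2(aq)]:  pH = pK1 − log₁₀([CO2(aq)]/[HCO3-])
log₁₀(0.00855) = -2.068
pH = 5.96 − (-2.068) = 8.03

pH = 8.03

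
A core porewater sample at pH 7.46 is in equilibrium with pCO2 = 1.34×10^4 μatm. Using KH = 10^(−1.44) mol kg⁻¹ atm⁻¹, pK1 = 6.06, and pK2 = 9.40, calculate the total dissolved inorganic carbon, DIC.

[CO2*] = KH · pCO2 = 10^(−1.44) × 1.34×10^4×10^-6 = 4.865×10^-4 mol/kg
α₀ = 1/(1 + K1/[H⁺] + K1K2/[H⁺]²) = 1/(1 + 10^+1.40 + 10^-0.54) = 0.03787
DIC = [CO2*]/α₀ = 4.865×10^-4 / 0.03787 = 12.8 mmol/kg

DIC = 12.8 mmol/kg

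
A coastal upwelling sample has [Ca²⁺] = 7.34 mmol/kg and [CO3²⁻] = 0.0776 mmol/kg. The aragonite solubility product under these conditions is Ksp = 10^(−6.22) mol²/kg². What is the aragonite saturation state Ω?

Ω = 0.945

Ksp = 10^(−6.22) = 6.026×10^-7
Ω = [Ca²⁺][CO3²⁻]/Ksp = (7.34×10^-3)(0.0776×10^-3) / 6.026×10^-7 = 0.945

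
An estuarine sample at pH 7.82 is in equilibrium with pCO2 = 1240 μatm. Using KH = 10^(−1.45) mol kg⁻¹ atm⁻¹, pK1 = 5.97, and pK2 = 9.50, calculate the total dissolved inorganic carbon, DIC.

[CO2*] = KH · pCO2 = 10^(−1.45) × 1240×10^-6 = 4.400×10^-5 mol/kg
α₀ = 1/(1 + K1/[H⁺] + K1K2/[H⁺]²) = 1/(1 + 10^+1.85 + 10^+0.17) = 0.01365
DIC = [CO2*]/α₀ = 4.400×10^-5 / 0.01365 = 3.22 mmol/kg

DIC = 3.22 mmol/kg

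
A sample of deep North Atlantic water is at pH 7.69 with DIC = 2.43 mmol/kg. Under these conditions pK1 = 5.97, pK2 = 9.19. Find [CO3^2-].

α₂ = 1 / (1 + [H⁺]/K2 + [H⁺]²/(K1K2)) = 1 / (1 + 10^+1.50 + 10^-0.22)
   = 1 / (1 + 31.623 + 0.60256) = 1/33.225 = 0.03010
[CO3²⁻] = α₂ × DIC = 0.03010 × 2.43 = 0.0731 mmol/kg

[CO3²⁻] = 0.0731 mmol/kg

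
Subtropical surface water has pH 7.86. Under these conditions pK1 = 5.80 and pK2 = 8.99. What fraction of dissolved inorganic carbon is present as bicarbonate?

α₁ = 0.923

α₁ = 1 / (1 + [H⁺]/K1 + K2/[H⁺]) = 1 / (1 + 10^-2.06 + 10^-1.13)
   = 1 / (1 + 0.0087096 + 0.074131) = 1/1.0828 = 0.9235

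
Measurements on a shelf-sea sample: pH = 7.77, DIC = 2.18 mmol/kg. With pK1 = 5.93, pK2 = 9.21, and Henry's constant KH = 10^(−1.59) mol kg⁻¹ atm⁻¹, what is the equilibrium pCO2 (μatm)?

α₀ = 1 / (1 + K1/[H⁺] + K1K2/[H⁺]²) = 1 / (1 + 10^+1.84 + 10^+0.40)
   = 1 / (1 + 69.183 + 2.5119) = 1/72.695 = 0.01376
[CO2*] = α₀ × DIC = 0.01376 × 2.18 = 0.02999 mmol/kg
pCO2 = [CO2*]/KH = 2.999×10^-5 / 2.570×10^-2 = 1170 μatm

pCO2 = 1170 μatm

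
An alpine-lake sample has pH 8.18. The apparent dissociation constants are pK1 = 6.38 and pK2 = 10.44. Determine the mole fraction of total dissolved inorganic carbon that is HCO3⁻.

α₁ = 1 / (1 + [H⁺]/K1 + K2/[H⁺]) = 1 / (1 + 10^-1.80 + 10^-2.26)
   = 1 / (1 + 0.015849 + 0.0054954) = 1/1.0213 = 0.9791

α₁ = 0.979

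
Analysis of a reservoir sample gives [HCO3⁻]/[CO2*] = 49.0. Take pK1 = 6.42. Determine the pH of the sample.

From K1 = [H⁺][HCO3⁻]/[CO2*]:  pH = pK1 + log₁₀([HCO3⁻]/[CO2*])
log₁₀(49.0) = +1.690
pH = 6.42 + (+1.690) = 8.11

pH = 8.11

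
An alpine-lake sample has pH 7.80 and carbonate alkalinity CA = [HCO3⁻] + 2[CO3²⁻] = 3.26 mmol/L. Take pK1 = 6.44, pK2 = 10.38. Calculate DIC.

CA = [HCO3⁻] + 2[CO3²⁻] = (α₁ + 2α₂)·DIC
At pH 7.80: [H⁺]/K1 = 10^-1.36 = 0.043652, K2/[H⁺] = 10^-2.58 = 0.0026303
α₁ = 1/(1 + 0.043652 + 0.0026303) = 1/1.0463 = 0.9558; α₂ = α₁·K2/[H⁺] = 0.002514
α₁ + 2α₂ = 0.9608
DIC = CA / (α₁ + 2α₂) = 3.26 / 0.9608 = 3.39 mmol/L

DIC = 3.39 mmol/L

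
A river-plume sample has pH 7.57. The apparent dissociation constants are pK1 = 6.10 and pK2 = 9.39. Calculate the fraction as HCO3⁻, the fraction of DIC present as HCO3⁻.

α₁ = 0.953

α₁ = 1 / (1 + [H⁺]/K1 + K2/[H⁺]) = 1 / (1 + 10^-1.47 + 10^-1.82)
   = 1 / (1 + 0.033884 + 0.015136) = 1/1.0490 = 0.9533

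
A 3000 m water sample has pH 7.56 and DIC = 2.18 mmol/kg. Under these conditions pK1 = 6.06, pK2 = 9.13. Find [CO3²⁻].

α₂ = 1 / (1 + [H⁺]/K2 + [H⁺]²/(K1K2)) = 1 / (1 + 10^+1.57 + 10^+0.07)
   = 1 / (1 + 37.154 + 1.1749) = 1/39.328 = 0.02543
[CO3²⁻] = α₂ × DIC = 0.02543 × 2.18 = 0.0554 mmol/kg

[CO3²⁻] = 0.0554 mmol/kg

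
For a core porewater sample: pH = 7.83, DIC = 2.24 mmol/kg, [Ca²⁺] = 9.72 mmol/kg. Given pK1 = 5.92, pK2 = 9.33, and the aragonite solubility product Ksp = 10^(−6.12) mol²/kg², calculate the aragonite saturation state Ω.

Ω = 0.869

α₂ = 1 / (1 + [H⁺]/K2 + [H⁺]²/(K1K2)) = 1 / (1 + 10^+1.50 + 10^-0.41)
   = 1 / (1 + 31.623 + 0.38905) = 1/33.012 = 0.03029
[CO3²⁻] = α₂ × DIC = 0.03029 × 2.24 = 0.06785 mmol/kg
Ksp = 10^(−6.12) = 7.586×10^-7
Ω = [Ca²⁺][CO3²⁻]/Ksp = (9.72×10^-3)(6.785×10^-5) / 7.586×10^-7 = 0.869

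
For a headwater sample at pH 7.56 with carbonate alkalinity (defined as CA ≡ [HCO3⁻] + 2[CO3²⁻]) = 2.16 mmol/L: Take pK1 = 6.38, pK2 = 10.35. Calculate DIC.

DIC = 2.30 mmol/L

CA = [HCO3⁻] + 2[CO3²⁻] = (α₁ + 2α₂)·DIC
At pH 7.56: [H⁺]/K1 = 10^-1.18 = 0.066069, K2/[H⁺] = 10^-2.79 = 0.0016218
α₁ = 1/(1 + 0.066069 + 0.0016218) = 1/1.0677 = 0.9366; α₂ = α₁·K2/[H⁺] = 0.001519
α₁ + 2α₂ = 0.9396
DIC = CA / (α₁ + 2α₂) = 2.16 / 0.9396 = 2.30 mmol/L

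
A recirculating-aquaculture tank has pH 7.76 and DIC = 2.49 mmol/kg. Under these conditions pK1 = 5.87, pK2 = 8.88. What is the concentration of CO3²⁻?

α₂ = 1 / (1 + [H⁺]/K2 + [H⁺]²/(K1K2)) = 1 / (1 + 10^+1.12 + 10^-0.77)
   = 1 / (1 + 13.183 + 0.16982) = 1/14.352 = 0.06967
[CO3²⁻] = α₂ × DIC = 0.06967 × 2.49 = 0.173 mmol/kg

[CO3²⁻] = 0.173 mmol/kg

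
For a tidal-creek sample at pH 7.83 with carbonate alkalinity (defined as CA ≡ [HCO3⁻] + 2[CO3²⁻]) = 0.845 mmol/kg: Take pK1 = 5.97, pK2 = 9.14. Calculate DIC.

DIC = 0.818 mmol/kg

CA = [HCO3⁻] + 2[CO3²⁻] = (α₁ + 2α₂)·DIC
At pH 7.83: [H⁺]/K1 = 10^-1.86 = 0.013804, K2/[H⁺] = 10^-1.31 = 0.048978
α₁ = 1/(1 + 0.013804 + 0.048978) = 1/1.0628 = 0.9409; α₂ = α₁·K2/[H⁺] = 0.04608
α₁ + 2α₂ = 1.0331
DIC = CA / (α₁ + 2α₂) = 0.845 / 1.0331 = 0.818 mmol/kg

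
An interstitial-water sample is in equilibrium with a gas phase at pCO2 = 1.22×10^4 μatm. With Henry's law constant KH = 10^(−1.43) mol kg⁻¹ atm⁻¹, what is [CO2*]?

[CO2*] = 453 μmol/kg

KH = 10^(−1.43) = 3.715×10^-2 mol kg⁻¹ atm⁻¹
[CO2*] = KH · pCO2 = 3.715×10^-2 × 1.22×10^4×10^-6 atm = 4.53×10^-4 mol/kg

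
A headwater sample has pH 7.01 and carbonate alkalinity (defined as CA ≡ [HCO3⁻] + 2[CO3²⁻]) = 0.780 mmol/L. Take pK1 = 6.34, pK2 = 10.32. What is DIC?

CA = [HCO3⁻] + 2[CO3²⁻] = (α₁ + 2α₂)·DIC
At pH 7.01: [H⁺]/K1 = 10^-0.67 = 0.21380, K2/[H⁺] = 10^-3.31 = 0.00048978
α₁ = 1/(1 + 0.21380 + 0.00048978) = 1/1.2143 = 0.8235; α₂ = α₁·K2/[H⁺] = 0.0004033
α₁ + 2α₂ = 0.8243
DIC = CA / (α₁ + 2α₂) = 0.780 / 0.8243 = 0.946 mmol/L

DIC = 0.946 mmol/L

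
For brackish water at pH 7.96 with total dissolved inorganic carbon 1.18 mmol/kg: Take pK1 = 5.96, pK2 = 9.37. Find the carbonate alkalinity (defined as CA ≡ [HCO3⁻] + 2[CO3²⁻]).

CA = [HCO3⁻] + 2[CO3²⁻] = (α₁ + 2α₂)·DIC
At pH 7.96: [H⁺]/K1 = 10^-2.00 = 0.010000, K2/[H⁺] = 10^-1.41 = 0.038905
α₁ = 1/(1 + 0.010000 + 0.038905) = 1/1.0489 = 0.9534; α₂ = α₁·K2/[H⁺] = 0.03709
α₁ + 2α₂ = 1.0276
CA = 1.0276 × 1.18 = 1.21 mmol/kg

CA = 1.21 mmol/kg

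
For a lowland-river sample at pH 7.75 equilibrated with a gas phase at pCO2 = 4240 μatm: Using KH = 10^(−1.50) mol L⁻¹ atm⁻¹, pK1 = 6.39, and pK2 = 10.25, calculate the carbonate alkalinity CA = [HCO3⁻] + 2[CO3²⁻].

[CO2*] = KH · pCO2 = 10^(−1.50) × 4240×10^-6 = 1.341×10^-4 mol/L
α₀ = 1/(1 + K1/[H⁺] + K1K2/[H⁺]²) = 1/(1 + 10^+1.36 + 10^-1.14) = 0.04170
DIC = [CO2*]/α₀ = 1.341×10^-4 / 0.04170 = 3.215 mmol/L
CA = (α₁ + 2α₂)·DIC = (0.9553 + 2×0.003021) × 3.215 = 3.09 mmol/L

CA = 3.09 mmol/L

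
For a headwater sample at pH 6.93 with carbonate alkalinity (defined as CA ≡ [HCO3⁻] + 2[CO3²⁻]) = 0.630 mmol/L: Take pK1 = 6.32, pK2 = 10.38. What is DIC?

CA = [HCO3⁻] + 2[CO3²⁻] = (α₁ + 2α₂)·DIC
At pH 6.93: [H⁺]/K1 = 10^-0.61 = 0.24547, K2/[H⁺] = 10^-3.45 = 0.00035481
α₁ = 1/(1 + 0.24547 + 0.00035481) = 1/1.2458 = 0.8027; α₂ = α₁·K2/[H⁺] = 0.0002848
α₁ + 2α₂ = 0.8033
DIC = CA / (α₁ + 2α₂) = 0.630 / 0.8033 = 0.784 mmol/L

DIC = 0.784 mmol/L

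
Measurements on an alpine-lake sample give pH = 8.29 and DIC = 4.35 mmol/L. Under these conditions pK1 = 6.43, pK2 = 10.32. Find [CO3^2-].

α₂ = 1 / (1 + [H⁺]/K2 + [H⁺]²/(K1K2)) = 1 / (1 + 10^+2.03 + 10^+0.17)
   = 1 / (1 + 107.15 + 1.4791) = 1/109.63 = 0.009122
[CO3²⁻] = α₂ × DIC = 0.009122 × 4.35 = 0.0397 mmol/L

[CO3²⁻] = 0.0397 mmol/L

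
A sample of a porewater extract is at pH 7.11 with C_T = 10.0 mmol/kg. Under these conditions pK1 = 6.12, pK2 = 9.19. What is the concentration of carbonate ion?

[CO3²⁻] = 0.0749 mmol/kg

α₂ = 1 / (1 + [H⁺]/K2 + [H⁺]²/(K1K2)) = 1 / (1 + 10^+2.08 + 10^+1.09)
   = 1 / (1 + 120.23 + 12.303) = 1/133.53 = 0.007489
[CO3²⁻] = α₂ × DIC = 0.007489 × 10.0 = 0.0749 mmol/kg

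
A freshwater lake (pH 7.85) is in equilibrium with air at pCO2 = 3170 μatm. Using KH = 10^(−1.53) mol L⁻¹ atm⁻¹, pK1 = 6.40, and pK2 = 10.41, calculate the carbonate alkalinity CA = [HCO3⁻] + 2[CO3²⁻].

CA = 2.65 mmol/L

[CO2*] = KH · pCO2 = 10^(−1.53) × 3170×10^-6 = 9.355×10^-5 mol/L
α₀ = 1/(1 + K1/[H⁺] + K1K2/[H⁺]²) = 1/(1 + 10^+1.45 + 10^-1.11) = 0.03417
DIC = [CO2*]/α₀ = 9.355×10^-5 / 0.03417 = 2.738 mmol/L
CA = (α₁ + 2α₂)·DIC = (0.9632 + 2×0.002653) × 2.738 = 2.65 mmol/L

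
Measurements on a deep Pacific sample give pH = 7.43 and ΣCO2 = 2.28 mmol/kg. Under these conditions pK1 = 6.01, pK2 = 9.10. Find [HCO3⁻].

[HCO3⁻] = 2.15 mmol/kg

α₁ = 1 / (1 + [H⁺]/K1 + K2/[H⁺]) = 1 / (1 + 10^-1.42 + 10^-1.67)
   = 1 / (1 + 0.038019 + 0.021380) = 1/1.0594 = 0.9439
[HCO3⁻] = α₁ × DIC = 0.9439 × 2.28 = 2.15 mmol/kg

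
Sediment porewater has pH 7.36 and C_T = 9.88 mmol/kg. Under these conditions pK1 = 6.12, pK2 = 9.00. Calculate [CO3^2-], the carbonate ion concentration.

α₂ = 1 / (1 + [H⁺]/K2 + [H⁺]²/(K1K2)) = 1 / (1 + 10^+1.64 + 10^+0.40)
   = 1 / (1 + 43.652 + 2.5119) = 1/47.163 = 0.02120
[CO3²⁻] = α₂ × DIC = 0.02120 × 9.88 = 0.209 mmol/kg

[CO3²⁻] = 0.209 mmol/kg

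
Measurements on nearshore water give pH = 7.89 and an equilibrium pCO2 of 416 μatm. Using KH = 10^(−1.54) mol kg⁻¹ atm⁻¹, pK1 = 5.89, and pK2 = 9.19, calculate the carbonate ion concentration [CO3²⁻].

[CO3²⁻] = 0.0601 mmol/kg

[CO2*] = KH · pCO2 = 10^(−1.54) × 416×10^-6 = 1.200×10^-5 mol/kg
α₀ = 1/(1 + K1/[H⁺] + K1K2/[H⁺]²) = 1/(1 + 10^+2.00 + 10^+0.70) = 0.009433
DIC = [CO2*]/α₀ = 1.200×10^-5 / 0.009433 = 1.272 mmol/kg
[CO3²⁻] = α₂·DIC; α₂ = 0.04728, so [CO3²⁻] = 0.04728 × 1.272 = 0.0601 mmol/kg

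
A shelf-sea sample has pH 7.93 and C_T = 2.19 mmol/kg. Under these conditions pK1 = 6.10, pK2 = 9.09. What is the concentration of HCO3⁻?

[HCO3⁻] = 2.02 mmol/kg

α₁ = 1 / (1 + [H⁺]/K1 + K2/[H⁺]) = 1 / (1 + 10^-1.83 + 10^-1.16)
   = 1 / (1 + 0.014791 + 0.069183) = 1/1.0840 = 0.9225
[HCO3⁻] = α₁ × DIC = 0.9225 × 2.19 = 2.02 mmol/kg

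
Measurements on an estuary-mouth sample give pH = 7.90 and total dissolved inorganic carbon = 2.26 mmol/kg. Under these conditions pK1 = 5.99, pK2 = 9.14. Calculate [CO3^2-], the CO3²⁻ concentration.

[CO3²⁻] = 0.122 mmol/kg

α₂ = 1 / (1 + [H⁺]/K2 + [H⁺]²/(K1K2)) = 1 / (1 + 10^+1.24 + 10^-0.67)
   = 1 / (1 + 17.378 + 0.21380) = 1/18.592 = 0.05379
[CO3²⁻] = α₂ × DIC = 0.05379 × 2.26 = 0.122 mmol/kg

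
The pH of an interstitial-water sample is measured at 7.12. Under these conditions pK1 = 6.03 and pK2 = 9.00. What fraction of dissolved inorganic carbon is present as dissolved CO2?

α₀ = 1 / (1 + K1/[H⁺] + K1K2/[H⁺]²) = 1 / (1 + 10^+1.09 + 10^-0.79)
   = 1 / (1 + 12.303 + 0.16218) = 1/13.465 = 0.07427

α₀ = 0.0743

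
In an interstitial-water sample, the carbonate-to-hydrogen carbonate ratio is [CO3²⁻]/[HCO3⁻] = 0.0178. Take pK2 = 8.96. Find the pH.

From K2 = [H⁺][CO3²⁻]/[HCO3⁻]:  pH = pK2 + log₁₀([CO3²⁻]/[HCO3⁻])
log₁₀(0.0178) = -1.750
pH = 8.96 + (-1.750) = 7.21

pH = 7.21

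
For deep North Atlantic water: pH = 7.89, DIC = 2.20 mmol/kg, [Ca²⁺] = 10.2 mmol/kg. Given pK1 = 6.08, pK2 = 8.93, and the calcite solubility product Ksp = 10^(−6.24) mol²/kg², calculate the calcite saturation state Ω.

Ω = 3.21

α₂ = 1 / (1 + [H⁺]/K2 + [H⁺]²/(K1K2)) = 1 / (1 + 10^+1.04 + 10^-0.77)
   = 1 / (1 + 10.965 + 0.16982) = 1/12.135 = 0.08241
[CO3²⁻] = α₂ × DIC = 0.08241 × 2.20 = 0.1813 mmol/kg
Ksp = 10^(−6.24) = 5.754×10^-7
Ω = [Ca²⁺][CO3²⁻]/Ksp = (10.2×10^-3)(1.813×10^-4) / 5.754×10^-7 = 3.21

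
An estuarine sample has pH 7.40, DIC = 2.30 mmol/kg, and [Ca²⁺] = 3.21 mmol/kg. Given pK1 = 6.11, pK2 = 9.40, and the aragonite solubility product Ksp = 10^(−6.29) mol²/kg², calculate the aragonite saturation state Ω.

α₂ = 1 / (1 + [H⁺]/K2 + [H⁺]²/(K1K2)) = 1 / (1 + 10^+2.00 + 10^+0.71)
   = 1 / (1 + 100.00 + 5.1286) = 1/106.13 = 0.009423
[CO3²⁻] = α₂ × DIC = 0.009423 × 2.30 = 0.02167 mmol/kg
Ksp = 10^(−6.29) = 5.129×10^-7
Ω = [Ca²⁺][CO3²⁻]/Ksp = (3.21×10^-3)(2.167×10^-5) / 5.129×10^-7 = 0.136

Ω = 0.136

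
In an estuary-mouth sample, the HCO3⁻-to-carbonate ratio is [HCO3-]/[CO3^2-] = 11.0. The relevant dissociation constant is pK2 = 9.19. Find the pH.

pH = 8.15

From K2 = [H⁺][CO3^2-]/[HCO3-]:  pH = pK2 − log₁₀([HCO3-]/[CO3^2-])
log₁₀(11.0) = +1.041
pH = 9.19 − (+1.041) = 8.15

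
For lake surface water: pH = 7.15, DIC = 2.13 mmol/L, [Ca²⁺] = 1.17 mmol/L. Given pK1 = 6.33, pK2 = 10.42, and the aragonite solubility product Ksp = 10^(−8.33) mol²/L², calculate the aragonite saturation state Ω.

α₂ = 1 / (1 + [H⁺]/K2 + [H⁺]²/(K1K2)) = 1 / (1 + 10^+3.27 + 10^+2.45)
   = 1 / (1 + 1862.1 + 281.84) = 1/2144.9 = 0.0004662
[CO3²⁻] = α₂ × DIC = 0.0004662 × 2.13 = 0.0009930 mmol/L = 0.9930 μmol/L
Ksp = 10^(−8.33) = 4.677×10^-9
Ω = [Ca²⁺][CO3²⁻]/Ksp = (1.17×10^-3)(9.930×10^-7) / 4.677×10^-9 = 0.248

Ω = 0.248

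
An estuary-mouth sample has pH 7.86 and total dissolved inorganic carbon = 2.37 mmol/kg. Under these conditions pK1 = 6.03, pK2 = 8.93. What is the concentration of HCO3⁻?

[HCO3⁻] = 2.15 mmol/kg

α₁ = 1 / (1 + [H⁺]/K1 + K2/[H⁺]) = 1 / (1 + 10^-1.83 + 10^-1.07)
   = 1 / (1 + 0.014791 + 0.085114) = 1/1.0999 = 0.9092
[HCO3⁻] = α₁ × DIC = 0.9092 × 2.37 = 2.15 mmol/kg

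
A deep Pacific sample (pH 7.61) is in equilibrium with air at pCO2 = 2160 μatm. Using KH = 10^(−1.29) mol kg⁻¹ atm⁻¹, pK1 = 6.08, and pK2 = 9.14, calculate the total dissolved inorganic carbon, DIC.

[CO2*] = KH · pCO2 = 10^(−1.29) × 2160×10^-6 = 1.108×10^-4 mol/kg
α₀ = 1/(1 + K1/[H⁺] + K1K2/[H⁺]²) = 1/(1 + 10^+1.53 + 10^+0.00) = 0.02787
DIC = [CO2*]/α₀ = 1.108×10^-4 / 0.02787 = 3.98 mmol/kg

DIC = 3.98 mmol/kg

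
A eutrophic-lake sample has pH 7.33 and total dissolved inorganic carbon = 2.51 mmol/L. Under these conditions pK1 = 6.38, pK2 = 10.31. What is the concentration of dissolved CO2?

[CO2*] = 0.253 mmol/L

α₀ = 1 / (1 + K1/[H⁺] + K1K2/[H⁺]²) = 1 / (1 + 10^+0.95 + 10^-2.03)
   = 1 / (1 + 8.9125 + 0.0093325) = 1/9.9218 = 0.1008
[CO2*] = α₀ × DIC = 0.1008 × 2.51 = 0.253 mmol/L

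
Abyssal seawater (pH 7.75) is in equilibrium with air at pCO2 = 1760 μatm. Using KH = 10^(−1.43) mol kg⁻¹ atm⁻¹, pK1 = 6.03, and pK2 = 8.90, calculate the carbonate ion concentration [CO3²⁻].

[CO3²⁻] = 0.243 mmol/kg

[CO2*] = KH · pCO2 = 10^(−1.43) × 1760×10^-6 = 6.539×10^-5 mol/kg
α₀ = 1/(1 + K1/[H⁺] + K1K2/[H⁺]²) = 1/(1 + 10^+1.72 + 10^+0.57) = 0.01748
DIC = [CO2*]/α₀ = 6.539×10^-5 / 0.01748 = 3.740 mmol/kg
[CO3²⁻] = α₂·DIC; α₂ = 0.06496, so [CO3²⁻] = 0.06496 × 3.740 = 0.243 mmol/kg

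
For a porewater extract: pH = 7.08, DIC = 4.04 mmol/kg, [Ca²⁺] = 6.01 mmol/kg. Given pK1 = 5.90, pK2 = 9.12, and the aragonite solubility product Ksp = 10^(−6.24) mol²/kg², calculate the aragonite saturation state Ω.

α₂ = 1 / (1 + [H⁺]/K2 + [H⁺]²/(K1K2)) = 1 / (1 + 10^+2.04 + 10^+0.86)
   = 1 / (1 + 109.65 + 7.2444) = 1/117.89 = 0.008482
[CO3²⁻] = α₂ × DIC = 0.008482 × 4.04 = 0.03427 mmol/kg
Ksp = 10^(−6.24) = 5.754×10^-7
Ω = [Ca²⁺][CO3²⁻]/Ksp = (6.01×10^-3)(3.427×10^-5) / 5.754×10^-7 = 0.358

Ω = 0.358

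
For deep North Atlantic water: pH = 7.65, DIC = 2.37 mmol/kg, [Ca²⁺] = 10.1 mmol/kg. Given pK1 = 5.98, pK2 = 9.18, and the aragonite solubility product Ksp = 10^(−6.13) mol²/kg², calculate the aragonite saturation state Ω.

Ω = 0.907

α₂ = 1 / (1 + [H⁺]/K2 + [H⁺]²/(K1K2)) = 1 / (1 + 10^+1.53 + 10^-0.14)
   = 1 / (1 + 33.884 + 0.72444) = 1/35.609 = 0.02808
[CO3²⁻] = α₂ × DIC = 0.02808 × 2.37 = 0.06656 mmol/kg
Ksp = 10^(−6.13) = 7.413×10^-7
Ω = [Ca²⁺][CO3²⁻]/Ksp = (10.1×10^-3)(6.656×10^-5) / 7.413×10^-7 = 0.907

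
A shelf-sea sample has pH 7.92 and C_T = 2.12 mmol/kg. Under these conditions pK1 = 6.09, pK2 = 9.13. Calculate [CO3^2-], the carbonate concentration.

α₂ = 1 / (1 + [H⁺]/K2 + [H⁺]²/(K1K2)) = 1 / (1 + 10^+1.21 + 10^-0.62)
   = 1 / (1 + 16.218 + 0.23988) = 1/17.458 = 0.05728
[CO3²⁻] = α₂ × DIC = 0.05728 × 2.12 = 0.121 mmol/kg

[CO3²⁻] = 0.121 mmol/kg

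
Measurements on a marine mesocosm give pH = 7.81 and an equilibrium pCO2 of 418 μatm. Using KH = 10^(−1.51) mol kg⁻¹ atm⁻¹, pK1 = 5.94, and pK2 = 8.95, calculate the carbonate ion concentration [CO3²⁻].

[CO3²⁻] = 0.0694 mmol/kg

[CO2*] = KH · pCO2 = 10^(−1.51) × 418×10^-6 = 1.292×10^-5 mol/kg
α₀ = 1/(1 + K1/[H⁺] + K1K2/[H⁺]²) = 1/(1 + 10^+1.87 + 10^+0.73) = 0.01242
DIC = [CO2*]/α₀ = 1.292×10^-5 / 0.01242 = 1.040 mmol/kg
[CO3²⁻] = α₂·DIC; α₂ = 0.06671, so [CO3²⁻] = 0.06671 × 1.040 = 0.0694 mmol/kg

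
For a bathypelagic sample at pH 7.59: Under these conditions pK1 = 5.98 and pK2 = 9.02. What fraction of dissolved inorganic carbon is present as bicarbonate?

α₁ = 0.942

α₁ = 1 / (1 + [H⁺]/K1 + K2/[H⁺]) = 1 / (1 + 10^-1.61 + 10^-1.43)
   = 1 / (1 + 0.024547 + 0.037154) = 1/1.0617 = 0.9419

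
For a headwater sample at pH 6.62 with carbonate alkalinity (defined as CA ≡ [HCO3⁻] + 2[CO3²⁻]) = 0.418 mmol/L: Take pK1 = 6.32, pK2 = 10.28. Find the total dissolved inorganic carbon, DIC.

CA = [HCO3⁻] + 2[CO3²⁻] = (α₁ + 2α₂)·DIC
At pH 6.62: [H⁺]/K1 = 10^-0.30 = 0.50119, K2/[H⁺] = 10^-3.66 = 0.00021878
α₁ = 1/(1 + 0.50119 + 0.00021878) = 1/1.5014 = 0.6660; α₂ = α₁·K2/[H⁺] = 0.0001457
α₁ + 2α₂ = 0.6663
DIC = CA / (α₁ + 2α₂) = 0.418 / 0.6663 = 0.627 mmol/L

DIC = 0.627 mmol/L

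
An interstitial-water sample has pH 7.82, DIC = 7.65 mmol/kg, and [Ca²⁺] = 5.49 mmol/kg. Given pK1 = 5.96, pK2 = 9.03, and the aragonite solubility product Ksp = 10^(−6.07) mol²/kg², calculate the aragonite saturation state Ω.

Ω = 2.83

α₂ = 1 / (1 + [H⁺]/K2 + [H⁺]²/(K1K2)) = 1 / (1 + 10^+1.21 + 10^-0.65)
   = 1 / (1 + 16.218 + 0.22387) = 1/17.442 = 0.05733
[CO3²⁻] = α₂ × DIC = 0.05733 × 7.65 = 0.4386 mmol/kg
Ksp = 10^(−6.07) = 8.511×10^-7
Ω = [Ca²⁺][CO3²⁻]/Ksp = (5.49×10^-3)(4.386×10^-4) / 8.511×10^-7 = 2.83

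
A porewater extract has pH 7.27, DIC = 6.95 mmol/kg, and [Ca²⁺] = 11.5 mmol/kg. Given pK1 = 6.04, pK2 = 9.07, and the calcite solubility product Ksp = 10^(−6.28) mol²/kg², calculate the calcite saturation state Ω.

α₂ = 1 / (1 + [H⁺]/K2 + [H⁺]²/(K1K2)) = 1 / (1 + 10^+1.80 + 10^+0.57)
   = 1 / (1 + 63.096 + 3.7154) = 1/67.811 = 0.01475
[CO3²⁻] = α₂ × DIC = 0.01475 × 6.95 = 0.1025 mmol/kg
Ksp = 10^(−6.28) = 5.248×10^-7
Ω = [Ca²⁺][CO3²⁻]/Ksp = (11.5×10^-3)(1.025×10^-4) / 5.248×10^-7 = 2.25

Ω = 2.25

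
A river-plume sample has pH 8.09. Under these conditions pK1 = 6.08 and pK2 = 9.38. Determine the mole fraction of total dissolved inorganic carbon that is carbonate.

α₂ = 1 / (1 + [H⁺]/K2 + [H⁺]²/(K1K2)) = 1 / (1 + 10^+1.29 + 10^-0.72)
   = 1 / (1 + 19.498 + 0.19055) = 1/20.689 = 0.04833

α₂ = 0.0483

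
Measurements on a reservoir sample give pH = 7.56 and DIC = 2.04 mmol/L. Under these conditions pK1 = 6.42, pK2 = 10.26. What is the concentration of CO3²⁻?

α₂ = 1 / (1 + [H⁺]/K2 + [H⁺]²/(K1K2)) = 1 / (1 + 10^+2.70 + 10^+1.56)
   = 1 / (1 + 501.19 + 36.308) = 1/538.50 = 0.001857
[CO3²⁻] = α₂ × DIC = 0.001857 × 2.04 = 0.00379 mmol/L = 3.79 μmol/L

[CO3²⁻] = 3.79 μmol/L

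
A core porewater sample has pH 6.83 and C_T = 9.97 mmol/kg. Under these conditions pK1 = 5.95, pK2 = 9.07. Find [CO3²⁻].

[CO3²⁻] = 0.0504 mmol/kg

α₂ = 1 / (1 + [H⁺]/K2 + [H⁺]²/(K1K2)) = 1 / (1 + 10^+2.24 + 10^+1.36)
   = 1 / (1 + 173.78 + 22.909) = 1/197.69 = 0.005058
[CO3²⁻] = α₂ × DIC = 0.005058 × 9.97 = 0.0504 mmol/kg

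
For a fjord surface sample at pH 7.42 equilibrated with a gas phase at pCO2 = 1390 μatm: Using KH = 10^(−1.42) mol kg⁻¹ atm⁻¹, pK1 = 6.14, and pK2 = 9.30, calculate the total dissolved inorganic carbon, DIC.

[CO2*] = KH · pCO2 = 10^(−1.42) × 1390×10^-6 = 5.285×10^-5 mol/kg
α₀ = 1/(1 + K1/[H⁺] + K1K2/[H⁺]²) = 1/(1 + 10^+1.28 + 10^-0.60) = 0.04925
DIC = [CO2*]/α₀ = 5.285×10^-5 / 0.04925 = 1.07 mmol/kg

DIC = 1.07 mmol/kg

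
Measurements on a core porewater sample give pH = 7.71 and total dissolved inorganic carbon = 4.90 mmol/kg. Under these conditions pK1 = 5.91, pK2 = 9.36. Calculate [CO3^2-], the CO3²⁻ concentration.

α₂ = 1 / (1 + [H⁺]/K2 + [H⁺]²/(K1K2)) = 1 / (1 + 10^+1.65 + 10^-0.15)
   = 1 / (1 + 44.668 + 0.70795) = 1/46.376 = 0.02156
[CO3²⁻] = α₂ × DIC = 0.02156 × 4.90 = 0.106 mmol/kg

[CO3²⁻] = 0.106 mmol/kg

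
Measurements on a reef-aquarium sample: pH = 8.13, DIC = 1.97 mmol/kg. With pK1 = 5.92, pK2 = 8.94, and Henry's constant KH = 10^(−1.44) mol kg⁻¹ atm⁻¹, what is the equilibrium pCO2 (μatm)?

α₀ = 1 / (1 + K1/[H⁺] + K1K2/[H⁺]²) = 1 / (1 + 10^+2.21 + 10^+1.40)
   = 1 / (1 + 162.18 + 25.119) = 1/188.30 = 0.005311
[CO2*] = α₀ × DIC = 0.005311 × 1.97 = 0.01046 mmol/kg = 10.46 μmol/kg
pCO2 = [CO2*]/KH = 1.046×10^-5 / 3.631×10^-2 = 288 μatm

pCO2 = 288 μatm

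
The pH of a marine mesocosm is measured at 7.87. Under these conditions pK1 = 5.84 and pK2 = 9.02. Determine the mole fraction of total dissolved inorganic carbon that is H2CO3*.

α₀ = 1 / (1 + K1/[H⁺] + K1K2/[H⁺]²) = 1 / (1 + 10^+2.03 + 10^+0.88)
   = 1 / (1 + 107.15 + 7.5858) = 1/115.74 = 0.008640

α₀ = 0.00864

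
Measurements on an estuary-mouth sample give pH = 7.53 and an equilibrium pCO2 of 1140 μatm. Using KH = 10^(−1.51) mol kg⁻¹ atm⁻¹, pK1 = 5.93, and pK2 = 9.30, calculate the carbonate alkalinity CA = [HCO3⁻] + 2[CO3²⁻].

CA = 1.45 mmol/kg

[CO2*] = KH · pCO2 = 10^(−1.51) × 1140×10^-6 = 3.523×10^-5 mol/kg
α₀ = 1/(1 + K1/[H⁺] + K1K2/[H⁺]²) = 1/(1 + 10^+1.60 + 10^-0.17) = 0.02410
DIC = [CO2*]/α₀ = 3.523×10^-5 / 0.02410 = 1.462 mmol/kg
CA = (α₁ + 2α₂)·DIC = (0.9596 + 2×0.01630) × 1.462 = 1.45 mmol/kg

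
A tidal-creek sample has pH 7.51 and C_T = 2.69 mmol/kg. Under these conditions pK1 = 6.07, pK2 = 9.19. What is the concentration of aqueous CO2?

[CO2*] = 0.0924 mmol/kg

α₀ = 1 / (1 + K1/[H⁺] + K1K2/[H⁺]²) = 1 / (1 + 10^+1.44 + 10^-0.24)
   = 1 / (1 + 27.542 + 0.57544) = 1/29.118 = 0.03434
[CO2*] = α₀ × DIC = 0.03434 × 2.69 = 0.0924 mmol/kg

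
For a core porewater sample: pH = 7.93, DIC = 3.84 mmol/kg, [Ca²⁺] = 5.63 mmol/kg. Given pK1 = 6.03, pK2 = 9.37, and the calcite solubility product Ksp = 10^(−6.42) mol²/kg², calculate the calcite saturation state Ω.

α₂ = 1 / (1 + [H⁺]/K2 + [H⁺]²/(K1K2)) = 1 / (1 + 10^+1.44 + 10^-0.46)
   = 1 / (1 + 27.542 + 0.34674) = 1/28.889 = 0.03462
[CO3²⁻] = α₂ × DIC = 0.03462 × 3.84 = 0.1329 mmol/kg
Ksp = 10^(−6.42) = 3.802×10^-7
Ω = [Ca²⁺][CO3²⁻]/Ksp = (5.63×10^-3)(1.329×10^-4) / 3.802×10^-7 = 1.97

Ω = 1.97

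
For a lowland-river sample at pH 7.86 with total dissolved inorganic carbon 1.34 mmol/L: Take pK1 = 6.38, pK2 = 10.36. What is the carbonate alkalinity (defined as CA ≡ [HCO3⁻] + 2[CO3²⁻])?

CA = [HCO3⁻] + 2[CO3²⁻] = (α₁ + 2α₂)·DIC
At pH 7.86: [H⁺]/K1 = 10^-1.48 = 0.033113, K2/[H⁺] = 10^-2.50 = 0.0031623
α₁ = 1/(1 + 0.033113 + 0.0031623) = 1/1.0363 = 0.9650; α₂ = α₁·K2/[H⁺] = 0.003052
α₁ + 2α₂ = 0.9711
CA = 0.9711 × 1.34 = 1.30 mmol/L

CA = 1.30 mmol/L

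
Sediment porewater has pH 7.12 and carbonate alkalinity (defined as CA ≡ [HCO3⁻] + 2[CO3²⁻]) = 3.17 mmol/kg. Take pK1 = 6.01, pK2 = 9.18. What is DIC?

DIC = 3.38 mmol/kg

CA = [HCO3⁻] + 2[CO3²⁻] = (α₁ + 2α₂)·DIC
At pH 7.12: [H⁺]/K1 = 10^-1.11 = 0.077625, K2/[H⁺] = 10^-2.06 = 0.0087096
α₁ = 1/(1 + 0.077625 + 0.0087096) = 1/1.0863 = 0.9205; α₂ = α₁·K2/[H⁺] = 0.008017
α₁ + 2α₂ = 0.9366
DIC = CA / (α₁ + 2α₂) = 3.17 / 0.9366 = 3.38 mmol/kg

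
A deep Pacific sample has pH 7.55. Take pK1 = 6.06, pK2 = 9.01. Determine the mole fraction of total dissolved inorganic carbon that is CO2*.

α₀ = 1 / (1 + K1/[H⁺] + K1K2/[H⁺]²) = 1 / (1 + 10^+1.49 + 10^+0.03)
   = 1 / (1 + 30.903 + 1.0715) = 1/32.974 = 0.03033

α₀ = 0.0303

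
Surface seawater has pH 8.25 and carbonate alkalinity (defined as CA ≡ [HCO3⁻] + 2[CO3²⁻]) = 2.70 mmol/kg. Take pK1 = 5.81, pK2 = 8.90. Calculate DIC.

CA = [HCO3⁻] + 2[CO3²⁻] = (α₁ + 2α₂)·DIC
At pH 8.25: [H⁺]/K1 = 10^-2.44 = 0.0036308, K2/[H⁺] = 10^-0.65 = 0.22387
α₁ = 1/(1 + 0.0036308 + 0.22387) = 1/1.2275 = 0.8147; α₂ = α₁·K2/[H⁺] = 0.1824
α₁ + 2α₂ = 1.1794
DIC = CA / (α₁ + 2α₂) = 2.70 / 1.1794 = 2.29 mmol/kg

DIC = 2.29 mmol/kg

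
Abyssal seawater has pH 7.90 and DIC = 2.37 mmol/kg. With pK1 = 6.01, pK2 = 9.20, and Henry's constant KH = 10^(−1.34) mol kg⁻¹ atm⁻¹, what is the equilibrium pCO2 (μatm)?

α₀ = 1 / (1 + K1/[H⁺] + K1K2/[H⁺]²) = 1 / (1 + 10^+1.89 + 10^+0.59)
   = 1 / (1 + 77.625 + 3.8905) = 1/82.515 = 0.01212
[CO2*] = α₀ × DIC = 0.01212 × 2.37 = 0.02872 mmol/kg
pCO2 = [CO2*]/KH = 2.872×10^-5 / 4.571×10^-2 = 628 μatm

pCO2 = 628 μatm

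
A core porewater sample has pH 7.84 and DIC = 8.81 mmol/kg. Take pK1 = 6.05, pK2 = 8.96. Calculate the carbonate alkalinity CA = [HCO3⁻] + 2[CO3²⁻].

CA = 9.29 mmol/kg

CA = [HCO3⁻] + 2[CO3²⁻] = (α₁ + 2α₂)·DIC
At pH 7.84: [H⁺]/K1 = 10^-1.79 = 0.016218, K2/[H⁺] = 10^-1.12 = 0.075858
α₁ = 1/(1 + 0.016218 + 0.075858) = 1/1.0921 = 0.9157; α₂ = α₁·K2/[H⁺] = 0.06946
α₁ + 2α₂ = 1.0546
CA = 1.0546 × 8.81 = 9.29 mmol/kg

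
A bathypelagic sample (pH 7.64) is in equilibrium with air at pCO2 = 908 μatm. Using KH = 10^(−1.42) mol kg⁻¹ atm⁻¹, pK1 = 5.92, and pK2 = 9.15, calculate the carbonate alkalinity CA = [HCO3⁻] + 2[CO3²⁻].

[CO2*] = KH · pCO2 = 10^(−1.42) × 908×10^-6 = 3.452×10^-5 mol/kg
α₀ = 1/(1 + K1/[H⁺] + K1K2/[H⁺]²) = 1/(1 + 10^+1.72 + 10^+0.21) = 0.01815
DIC = [CO2*]/α₀ = 3.452×10^-5 / 0.01815 = 1.902 mmol/kg
CA = (α₁ + 2α₂)·DIC = (0.9524 + 2×0.02943) × 1.902 = 1.92 mmol/kg

CA = 1.92 mmol/kg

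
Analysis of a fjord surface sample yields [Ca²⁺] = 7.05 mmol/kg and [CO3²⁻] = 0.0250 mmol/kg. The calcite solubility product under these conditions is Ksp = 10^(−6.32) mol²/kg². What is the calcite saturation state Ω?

Ω = 0.368

Ksp = 10^(−6.32) = 4.786×10^-7
Ω = [Ca²⁺][CO3²⁻]/Ksp = (7.05×10^-3)(0.0250×10^-3) / 4.786×10^-7 = 0.368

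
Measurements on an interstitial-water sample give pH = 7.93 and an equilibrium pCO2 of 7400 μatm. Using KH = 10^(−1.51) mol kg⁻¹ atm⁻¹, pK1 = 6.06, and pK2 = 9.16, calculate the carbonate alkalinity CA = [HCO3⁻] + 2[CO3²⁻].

[CO2*] = KH · pCO2 = 10^(−1.51) × 7400×10^-6 = 2.287×10^-4 mol/kg
α₀ = 1/(1 + K1/[H⁺] + K1K2/[H⁺]²) = 1/(1 + 10^+1.87 + 10^+0.64) = 0.01258
DIC = [CO2*]/α₀ = 2.287×10^-4 / 0.01258 = 18.18 mmol/kg
CA = (α₁ + 2α₂)·DIC = (0.9325 + 2×0.05491) × 18.18 = 18.9 mmol/kg

CA = 18.9 mmol/kg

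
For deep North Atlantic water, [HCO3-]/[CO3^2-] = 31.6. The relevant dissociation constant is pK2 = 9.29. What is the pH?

From K2 = [H⁺][CO3^2-]/[HCO3-]:  pH = pK2 − log₁₀([HCO3-]/[CO3^2-])
log₁₀(31.6) = +1.500
pH = 9.29 − (+1.500) = 7.79

pH = 7.79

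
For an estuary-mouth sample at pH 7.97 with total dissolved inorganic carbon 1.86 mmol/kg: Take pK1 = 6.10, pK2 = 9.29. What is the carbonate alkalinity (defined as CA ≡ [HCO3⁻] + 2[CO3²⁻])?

CA = 1.92 mmol/kg

CA = [HCO3⁻] + 2[CO3²⁻] = (α₁ + 2α₂)·DIC
At pH 7.97: [H⁺]/K1 = 10^-1.87 = 0.013490, K2/[H⁺] = 10^-1.32 = 0.047863
α₁ = 1/(1 + 0.013490 + 0.047863) = 1/1.0614 = 0.9422; α₂ = α₁·K2/[H⁺] = 0.04510
α₁ + 2α₂ = 1.0324
CA = 1.0324 × 1.86 = 1.92 mmol/kg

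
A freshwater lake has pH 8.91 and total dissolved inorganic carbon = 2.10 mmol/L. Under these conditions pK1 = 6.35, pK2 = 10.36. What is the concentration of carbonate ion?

[CO3²⁻] = 0.0718 mmol/L

α₂ = 1 / (1 + [H⁺]/K2 + [H⁺]²/(K1K2)) = 1 / (1 + 10^+1.45 + 10^-1.11)
   = 1 / (1 + 28.184 + 0.077625) = 1/29.261 = 0.03417
[CO3²⁻] = α₂ × DIC = 0.03417 × 2.10 = 0.0718 mmol/L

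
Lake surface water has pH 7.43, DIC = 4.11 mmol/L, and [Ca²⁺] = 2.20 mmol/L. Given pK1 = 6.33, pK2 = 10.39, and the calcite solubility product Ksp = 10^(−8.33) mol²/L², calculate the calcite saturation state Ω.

α₂ = 1 / (1 + [H⁺]/K2 + [H⁺]²/(K1K2)) = 1 / (1 + 10^+2.96 + 10^+1.86)
   = 1 / (1 + 912.01 + 72.444) = 1/985.45 = 0.001015
[CO3²⁻] = α₂ × DIC = 0.001015 × 4.11 = 0.004171 mmol/L = 4.171 μmol/L
Ksp = 10^(−8.33) = 4.677×10^-9
Ω = [Ca²⁺][CO3²⁻]/Ksp = (2.20×10^-3)(4.171×10^-6) / 4.677×10^-9 = 1.96

Ω = 1.96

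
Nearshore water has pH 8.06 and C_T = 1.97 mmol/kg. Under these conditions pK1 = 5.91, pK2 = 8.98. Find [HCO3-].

[HCO3⁻] = 1.75 mmol/kg

α₁ = 1 / (1 + [H⁺]/K1 + K2/[H⁺]) = 1 / (1 + 10^-2.15 + 10^-0.92)
   = 1 / (1 + 0.0070795 + 0.12023) = 1/1.1273 = 0.8871
[HCO3⁻] = α₁ × DIC = 0.8871 × 1.97 = 1.75 mmol/kg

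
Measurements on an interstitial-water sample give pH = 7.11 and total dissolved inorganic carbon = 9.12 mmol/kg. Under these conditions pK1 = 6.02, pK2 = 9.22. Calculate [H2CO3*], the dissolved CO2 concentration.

[CO2*] = 0.681 mmol/kg

α₀ = 1 / (1 + K1/[H⁺] + K1K2/[H⁺]²) = 1 / (1 + 10^+1.09 + 10^-1.02)
   = 1 / (1 + 12.303 + 0.095499) = 1/13.398 = 0.07464
[CO2*] = α₀ × DIC = 0.07464 × 9.12 = 0.681 mmol/kg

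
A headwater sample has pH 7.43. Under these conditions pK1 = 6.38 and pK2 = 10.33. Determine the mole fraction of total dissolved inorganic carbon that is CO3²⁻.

α₂ = 1 / (1 + [H⁺]/K2 + [H⁺]²/(K1K2)) = 1 / (1 + 10^+2.90 + 10^+1.85)
   = 1 / (1 + 794.33 + 70.795) = 1/866.12 = 0.001155

α₂ = 0.00115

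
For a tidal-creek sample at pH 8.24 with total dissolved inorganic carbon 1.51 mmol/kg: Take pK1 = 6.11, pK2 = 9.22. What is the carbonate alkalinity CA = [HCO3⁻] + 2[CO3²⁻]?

CA = [HCO3⁻] + 2[CO3²⁻] = (α₁ + 2α₂)·DIC
At pH 8.24: [H⁺]/K1 = 10^-2.13 = 0.0074131, K2/[H⁺] = 10^-0.98 = 0.10471
α₁ = 1/(1 + 0.0074131 + 0.10471) = 1/1.1121 = 0.8992; α₂ = α₁·K2/[H⁺] = 0.09416
α₁ + 2α₂ = 1.0875
CA = 1.0875 × 1.51 = 1.64 mmol/kg

CA = 1.64 mmol/kg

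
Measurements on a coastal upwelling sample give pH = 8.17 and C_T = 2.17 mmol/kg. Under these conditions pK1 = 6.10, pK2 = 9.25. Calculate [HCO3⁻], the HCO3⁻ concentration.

α₁ = 1 / (1 + [H⁺]/K1 + K2/[H⁺]) = 1 / (1 + 10^-2.07 + 10^-1.08)
   = 1 / (1 + 0.0085114 + 0.083176) = 1/1.0917 = 0.9160
[HCO3⁻] = α₁ × DIC = 0.9160 × 2.17 = 1.99 mmol/kg

[HCO3⁻] = 1.99 mmol/kg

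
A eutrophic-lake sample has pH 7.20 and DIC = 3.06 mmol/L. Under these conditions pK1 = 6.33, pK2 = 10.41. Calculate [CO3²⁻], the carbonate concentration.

α₂ = 1 / (1 + [H⁺]/K2 + [H⁺]²/(K1K2)) = 1 / (1 + 10^+3.21 + 10^+2.34)
   = 1 / (1 + 1621.8 + 218.78) = 1/1841.6 = 0.0005430
[CO3²⁻] = α₂ × DIC = 0.0005430 × 3.06 = 0.00166 mmol/L = 1.66 μmol/L

[CO3²⁻] = 1.66 μmol/L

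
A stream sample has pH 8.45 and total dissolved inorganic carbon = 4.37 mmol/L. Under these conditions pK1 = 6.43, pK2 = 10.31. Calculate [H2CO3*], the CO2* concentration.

α₀ = 1 / (1 + K1/[H⁺] + K1K2/[H⁺]²) = 1 / (1 + 10^+2.02 + 10^+0.16)
   = 1 / (1 + 104.71 + 1.4454) = 1/107.16 = 0.009332
[CO2*] = α₀ × DIC = 0.009332 × 4.37 = 0.0408 mmol/L

[CO2*] = 0.0408 mmol/L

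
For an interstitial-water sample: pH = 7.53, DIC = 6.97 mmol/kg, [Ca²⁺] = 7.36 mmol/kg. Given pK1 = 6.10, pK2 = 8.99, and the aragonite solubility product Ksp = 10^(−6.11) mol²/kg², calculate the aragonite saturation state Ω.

α₂ = 1 / (1 + [H⁺]/K2 + [H⁺]²/(K1K2)) = 1 / (1 + 10^+1.46 + 10^+0.03)
   = 1 / (1 + 28.840 + 1.0715) = 1/30.912 = 0.03235
[CO3²⁻] = α₂ × DIC = 0.03235 × 6.97 = 0.2255 mmol/kg
Ksp = 10^(−6.11) = 7.762×10^-7
Ω = [Ca²⁺][CO3²⁻]/Ksp = (7.36×10^-3)(2.255×10^-4) / 7.762×10^-7 = 2.14

Ω = 2.14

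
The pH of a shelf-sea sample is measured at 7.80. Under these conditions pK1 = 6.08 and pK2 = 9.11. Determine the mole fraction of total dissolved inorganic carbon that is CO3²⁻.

α₂ = 0.0459

α₂ = 1 / (1 + [H⁺]/K2 + [H⁺]²/(K1K2)) = 1 / (1 + 10^+1.31 + 10^-0.41)
   = 1 / (1 + 20.417 + 0.38905) = 1/21.806 = 0.04586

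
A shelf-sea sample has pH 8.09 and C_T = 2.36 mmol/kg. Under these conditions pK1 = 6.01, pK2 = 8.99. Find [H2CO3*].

[CO2*] = 17.3 μmol/kg

α₀ = 1 / (1 + K1/[H⁺] + K1K2/[H⁺]²) = 1 / (1 + 10^+2.08 + 10^+1.18)
   = 1 / (1 + 120.23 + 15.136) = 1/136.36 = 0.007333
[CO2*] = α₀ × DIC = 0.007333 × 2.36 = 0.0173 mmol/kg = 17.3 μmol/kg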